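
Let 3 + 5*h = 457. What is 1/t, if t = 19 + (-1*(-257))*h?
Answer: 5/116773 ≈ 4.2818e-5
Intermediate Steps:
h = 454/5 (h = -⅗ + (⅕)*457 = -⅗ + 457/5 = 454/5 ≈ 90.800)
t = 116773/5 (t = 19 - 1*(-257)*(454/5) = 19 + 257*(454/5) = 19 + 116678/5 = 116773/5 ≈ 23355.)
1/t = 1/(116773/5) = 5/116773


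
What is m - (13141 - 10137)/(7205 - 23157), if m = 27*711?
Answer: 76558387/3988 ≈ 19197.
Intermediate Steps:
m = 19197
m - (13141 - 10137)/(7205 - 23157) = 19197 - (13141 - 10137)/(7205 - 23157) = 19197 - 3004/(-15952) = 19197 - 3004*(-1)/15952 = 19197 - 1*(-751/3988) = 19197 + 751/3988 = 76558387/3988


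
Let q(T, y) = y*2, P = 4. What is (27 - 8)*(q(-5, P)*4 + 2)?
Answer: 646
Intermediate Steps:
q(T, y) = 2*y
(27 - 8)*(q(-5, P)*4 + 2) = (27 - 8)*((2*4)*4 + 2) = 19*(8*4 + 2) = 19*(32 + 2) = 19*34 = 646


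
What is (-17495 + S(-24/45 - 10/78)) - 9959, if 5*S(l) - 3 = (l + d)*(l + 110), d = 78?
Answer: -544226186/21125 ≈ -25762.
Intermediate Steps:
S(l) = ⅗ + (78 + l)*(110 + l)/5 (S(l) = ⅗ + ((l + 78)*(l + 110))/5 = ⅗ + ((78 + l)*(110 + l))/5 = ⅗ + (78 + l)*(110 + l)/5)
(-17495 + S(-24/45 - 10/78)) - 9959 = (-17495 + (8583/5 + (-24/45 - 10/78)²/5 + 188*(-24/45 - 10/78)/5)) - 9959 = (-17495 + (8583/5 + (-24*1/45 - 10*1/78)²/5 + 188*(-24*1/45 - 10*1/78)/5)) - 9959 = (-17495 + (8583/5 + (-8/15 - 5/39)²/5 + 188*(-8/15 - 5/39)/5)) - 9959 = (-17495 + (8583/5 + (-43/65)²/5 + (188/5)*(-43/65))) - 9959 = (-17495 + (8583/5 + (⅕)*(1849/4225) - 8084/325)) - 9959 = (-17495 + (8583/5 + 1849/21125 - 8084/325)) - 9959 = (-17495 + 35739564/21125) - 9959 = -333842311/21125 - 9959 = -544226186/21125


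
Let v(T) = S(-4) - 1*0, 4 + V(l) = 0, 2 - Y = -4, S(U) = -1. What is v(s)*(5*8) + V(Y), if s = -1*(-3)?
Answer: -44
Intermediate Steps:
Y = 6 (Y = 2 - 1*(-4) = 2 + 4 = 6)
s = 3
V(l) = -4 (V(l) = -4 + 0 = -4)
v(T) = -1 (v(T) = -1 - 1*0 = -1 + 0 = -1)
v(s)*(5*8) + V(Y) = -5*8 - 4 = -1*40 - 4 = -40 - 4 = -44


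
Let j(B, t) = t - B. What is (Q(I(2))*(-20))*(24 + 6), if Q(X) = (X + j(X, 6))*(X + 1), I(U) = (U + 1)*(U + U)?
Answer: -46800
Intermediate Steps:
I(U) = 2*U*(1 + U) (I(U) = (1 + U)*(2*U) = 2*U*(1 + U))
Q(X) = 6 + 6*X (Q(X) = (X + (6 - X))*(X + 1) = 6*(1 + X) = 6 + 6*X)
(Q(I(2))*(-20))*(24 + 6) = ((6 + 6*(2*2*(1 + 2)))*(-20))*(24 + 6) = ((6 + 6*(2*2*3))*(-20))*30 = ((6 + 6*12)*(-20))*30 = ((6 + 72)*(-20))*30 = (78*(-20))*30 = -1560*30 = -46800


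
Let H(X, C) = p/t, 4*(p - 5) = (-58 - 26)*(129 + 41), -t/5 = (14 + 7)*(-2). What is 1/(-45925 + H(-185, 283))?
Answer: -42/1929563 ≈ -2.1767e-5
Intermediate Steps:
t = 210 (t = -5*(14 + 7)*(-2) = -105*(-2) = -5*(-42) = 210)
p = -3565 (p = 5 + ((-58 - 26)*(129 + 41))/4 = 5 + (-84*170)/4 = 5 + (¼)*(-14280) = 5 - 3570 = -3565)
H(X, C) = -713/42 (H(X, C) = -3565/210 = -3565*1/210 = -713/42)
1/(-45925 + H(-185, 283)) = 1/(-45925 - 713/42) = 1/(-1929563/42) = -42/1929563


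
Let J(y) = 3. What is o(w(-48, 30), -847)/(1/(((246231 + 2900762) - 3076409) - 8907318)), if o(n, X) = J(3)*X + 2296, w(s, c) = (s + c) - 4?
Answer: 2164999830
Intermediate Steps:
w(s, c) = -4 + c + s (w(s, c) = (c + s) - 4 = -4 + c + s)
o(n, X) = 2296 + 3*X (o(n, X) = 3*X + 2296 = 2296 + 3*X)
o(w(-48, 30), -847)/(1/(((246231 + 2900762) - 3076409) - 8907318)) = (2296 + 3*(-847))/(1/(((246231 + 2900762) - 3076409) - 8907318)) = (2296 - 2541)/(1/((3146993 - 3076409) - 8907318)) = -245/(1/(70584 - 8907318)) = -245/(1/(-8836734)) = -245/(-1/8836734) = -245*(-8836734) = 2164999830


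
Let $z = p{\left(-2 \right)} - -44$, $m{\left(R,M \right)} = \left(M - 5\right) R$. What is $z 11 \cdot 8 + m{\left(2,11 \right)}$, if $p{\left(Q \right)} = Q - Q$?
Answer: $3884$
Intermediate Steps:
$m{\left(R,M \right)} = R \left(-5 + M\right)$ ($m{\left(R,M \right)} = \left(-5 + M\right) R = R \left(-5 + M\right)$)
$p{\left(Q \right)} = 0$
$z = 44$ ($z = 0 - -44 = 0 + 44 = 44$)
$z 11 \cdot 8 + m{\left(2,11 \right)} = 44 \cdot 11 \cdot 8 + 2 \left(-5 + 11\right) = 44 \cdot 88 + 2 \cdot 6 = 3872 + 12 = 3884$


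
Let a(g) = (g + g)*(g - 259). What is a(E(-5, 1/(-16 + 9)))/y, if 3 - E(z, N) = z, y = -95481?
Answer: 4016/95481 ≈ 0.042061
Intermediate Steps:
E(z, N) = 3 - z
a(g) = 2*g*(-259 + g) (a(g) = (2*g)*(-259 + g) = 2*g*(-259 + g))
a(E(-5, 1/(-16 + 9)))/y = (2*(3 - 1*(-5))*(-259 + (3 - 1*(-5))))/(-95481) = (2*(3 + 5)*(-259 + (3 + 5)))*(-1/95481) = (2*8*(-259 + 8))*(-1/95481) = (2*8*(-251))*(-1/95481) = -4016*(-1/95481) = 4016/95481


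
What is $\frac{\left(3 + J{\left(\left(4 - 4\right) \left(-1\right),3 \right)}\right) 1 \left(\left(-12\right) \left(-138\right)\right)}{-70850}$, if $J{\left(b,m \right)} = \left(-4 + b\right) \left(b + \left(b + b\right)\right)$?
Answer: $- \frac{2484}{35425} \approx -0.07012$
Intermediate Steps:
$J{\left(b,m \right)} = 3 b \left(-4 + b\right)$ ($J{\left(b,m \right)} = \left(-4 + b\right) \left(b + 2 b\right) = \left(-4 + b\right) 3 b = 3 b \left(-4 + b\right)$)
$\frac{\left(3 + J{\left(\left(4 - 4\right) \left(-1\right),3 \right)}\right) 1 \left(\left(-12\right) \left(-138\right)\right)}{-70850} = \frac{\left(3 + 3 \left(4 - 4\right) \left(-1\right) \left(-4 + \left(4 - 4\right) \left(-1\right)\right)\right) 1 \left(\left(-12\right) \left(-138\right)\right)}{-70850} = \left(3 + 3 \left(4 - 4\right) \left(-1\right) \left(-4 + \left(4 - 4\right) \left(-1\right)\right)\right) 1 \cdot 1656 \left(- \frac{1}{70850}\right) = \left(3 + 3 \cdot 0 \left(-1\right) \left(-4 + 0 \left(-1\right)\right)\right) 1 \cdot 1656 \left(- \frac{1}{70850}\right) = \left(3 + 3 \cdot 0 \left(-4 + 0\right)\right) 1 \cdot 1656 \left(- \frac{1}{70850}\right) = \left(3 + 3 \cdot 0 \left(-4\right)\right) 1 \cdot 1656 \left(- \frac{1}{70850}\right) = \left(3 + 0\right) 1 \cdot 1656 \left(- \frac{1}{70850}\right) = 3 \cdot 1 \cdot 1656 \left(- \frac{1}{70850}\right) = 3 \cdot 1656 \left(- \frac{1}{70850}\right) = 4968 \left(- \frac{1}{70850}\right) = - \frac{2484}{35425}$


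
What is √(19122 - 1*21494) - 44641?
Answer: -44641 + 2*I*√593 ≈ -44641.0 + 48.703*I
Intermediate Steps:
√(19122 - 1*21494) - 44641 = √(19122 - 21494) - 44641 = √(-2372) - 44641 = 2*I*√593 - 44641 = -44641 + 2*I*√593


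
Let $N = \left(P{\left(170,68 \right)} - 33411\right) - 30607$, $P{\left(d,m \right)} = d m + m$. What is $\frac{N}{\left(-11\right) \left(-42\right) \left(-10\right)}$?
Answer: $\frac{5239}{462} \approx 11.34$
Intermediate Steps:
$P{\left(d,m \right)} = m + d m$
$N = -52390$ ($N = \left(68 \left(1 + 170\right) - 33411\right) - 30607 = \left(68 \cdot 171 - 33411\right) - 30607 = \left(11628 - 33411\right) - 30607 = -21783 - 30607 = -52390$)
$\frac{N}{\left(-11\right) \left(-42\right) \left(-10\right)} = - \frac{52390}{\left(-11\right) \left(-42\right) \left(-10\right)} = - \frac{52390}{462 \left(-10\right)} = - \frac{52390}{-4620} = \left(-52390\right) \left(- \frac{1}{4620}\right) = \frac{5239}{462}$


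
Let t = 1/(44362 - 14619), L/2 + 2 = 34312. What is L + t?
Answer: 2040964661/29743 ≈ 68620.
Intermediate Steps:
L = 68620 (L = -4 + 2*34312 = -4 + 68624 = 68620)
t = 1/29743 ≈ 3.3621e-5
L + t = 68620 + 1/29743 = 2040964661/29743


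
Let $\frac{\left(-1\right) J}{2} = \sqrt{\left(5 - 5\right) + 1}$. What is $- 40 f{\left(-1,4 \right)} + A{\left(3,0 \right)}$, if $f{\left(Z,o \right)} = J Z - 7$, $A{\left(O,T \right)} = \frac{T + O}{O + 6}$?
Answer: $\frac{601}{3} \approx 200.33$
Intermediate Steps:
$J = -2$ ($J = - 2 \sqrt{\left(5 - 5\right) + 1} = - 2 \sqrt{0 + 1} = - 2 \sqrt{1} = \left(-2\right) 1 = -2$)
$A{\left(O,T \right)} = \frac{O + T}{6 + O}$
$f{\left(Z,o \right)} = -7 - 2 Z$ ($f{\left(Z,o \right)} = - 2 Z - 7 = -7 - 2 Z$)
$- 40 f{\left(-1,4 \right)} + A{\left(3,0 \right)} = - 40 \left(-7 - -2\right) + \frac{3 + 0}{6 + 3} = - 40 \left(-7 + 2\right) + \frac{1}{9} \cdot 3 = \left(-40\right) \left(-5\right) + \frac{1}{9} \cdot 3 = 200 + \frac{1}{3} = \frac{601}{3}$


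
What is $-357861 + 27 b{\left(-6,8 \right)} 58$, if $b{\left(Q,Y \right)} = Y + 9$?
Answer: $-331239$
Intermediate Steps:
$b{\left(Q,Y \right)} = 9 + Y$
$-357861 + 27 b{\left(-6,8 \right)} 58 = -357861 + 27 \left(9 + 8\right) 58 = -357861 + 27 \cdot 17 \cdot 58 = -357861 + 459 \cdot 58 = -357861 + 26622 = -331239$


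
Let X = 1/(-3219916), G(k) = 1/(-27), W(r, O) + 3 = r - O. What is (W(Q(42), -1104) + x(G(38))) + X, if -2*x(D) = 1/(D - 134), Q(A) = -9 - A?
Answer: 1747937609921/1664696572 ≈ 1050.0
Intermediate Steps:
W(r, O) = -3 + r - O (W(r, O) = -3 + (r - O) = -3 + r - O)
G(k) = -1/27
X = -1/3219916 ≈ -3.1057e-7
x(D) = -1/(2*(-134 + D)) (x(D) = -1/(2*(D - 134)) = -1/(2*(-134 + D)))
(W(Q(42), -1104) + x(G(38))) + X = ((-3 + (-9 - 1*42) - 1*(-1104)) - 1/(-268 + 2*(-1/27))) - 1/3219916 = ((-3 + (-9 - 42) + 1104) - 1/(-268 - 2/27)) - 1/3219916 = ((-3 - 51 + 1104) - 1/(-7238/27)) - 1/3219916 = (1050 - 1*(-27/7238)) - 1/3219916 = (1050 + 27/7238) - 1/3219916 = 7599927/7238 - 1/3219916 = 1747937609921/1664696572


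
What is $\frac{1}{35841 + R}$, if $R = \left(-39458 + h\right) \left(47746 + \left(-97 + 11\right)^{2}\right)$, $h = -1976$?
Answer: $- \frac{1}{2284717787} \approx -4.3769 \cdot 10^{-10}$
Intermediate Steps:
$R = -2284753628$ ($R = \left(-39458 - 1976\right) \left(47746 + \left(-97 + 11\right)^{2}\right) = - 41434 \left(47746 + \left(-86\right)^{2}\right) = - 41434 \left(47746 + 7396\right) = \left(-41434\right) 55142 = -2284753628$)
$\frac{1}{35841 + R} = \frac{1}{35841 - 2284753628} = \frac{1}{-2284717787} = - \frac{1}{2284717787}$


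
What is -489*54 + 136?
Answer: -26270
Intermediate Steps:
-489*54 + 136 = -26406 + 136 = -26270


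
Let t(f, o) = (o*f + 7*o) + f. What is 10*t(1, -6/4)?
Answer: -110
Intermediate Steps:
t(f, o) = f + 7*o + f*o (t(f, o) = (f*o + 7*o) + f = (7*o + f*o) + f = f + 7*o + f*o)
10*t(1, -6/4) = 10*(1 + 7*(-6/4) + 1*(-6/4)) = 10*(1 + 7*(-6*¼) + 1*(-6*¼)) = 10*(1 + 7*(-3/2) + 1*(-3/2)) = 10*(1 - 21/2 - 3/2) = 10*(-11) = -110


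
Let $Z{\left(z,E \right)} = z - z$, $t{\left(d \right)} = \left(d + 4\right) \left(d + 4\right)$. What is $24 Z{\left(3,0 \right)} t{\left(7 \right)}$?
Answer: $0$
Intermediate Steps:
$t{\left(d \right)} = \left(4 + d\right)^{2}$ ($t{\left(d \right)} = \left(4 + d\right) \left(4 + d\right) = \left(4 + d\right)^{2}$)
$Z{\left(z,E \right)} = 0$
$24 Z{\left(3,0 \right)} t{\left(7 \right)} = 24 \cdot 0 \left(4 + 7\right)^{2} = 0 \cdot 11^{2} = 0 \cdot 121 = 0$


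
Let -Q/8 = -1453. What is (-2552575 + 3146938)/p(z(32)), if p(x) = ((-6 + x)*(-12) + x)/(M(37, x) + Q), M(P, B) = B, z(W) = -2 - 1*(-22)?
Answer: -1730190693/37 ≈ -4.6762e+7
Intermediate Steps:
z(W) = 20 (z(W) = -2 + 22 = 20)
Q = 11624 (Q = -8*(-1453) = 11624)
p(x) = (72 - 11*x)/(11624 + x) (p(x) = ((-6 + x)*(-12) + x)/(x + 11624) = ((72 - 12*x) + x)/(11624 + x) = (72 - 11*x)/(11624 + x))
(-2552575 + 3146938)/p(z(32)) = (-2552575 + 3146938)/(((72 - 11*20)/(11624 + 20))) = 594363/(((72 - 220)/11644)) = 594363/(((1/11644)*(-148))) = 594363/(-37/2911) = 594363*(-2911/37) = -1730190693/37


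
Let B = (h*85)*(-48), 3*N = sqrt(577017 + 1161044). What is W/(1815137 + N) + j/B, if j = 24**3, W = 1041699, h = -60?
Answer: 1588814190548823/2520462433773100 - 3125097*sqrt(1738061)/29652499220860 ≈ 0.63023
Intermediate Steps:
N = sqrt(1738061)/3 (N = sqrt(577017 + 1161044)/3 = sqrt(1738061)/3 ≈ 439.45)
B = 244800 (B = -60*85*(-48) = -5100*(-48) = 244800)
j = 13824
W/(1815137 + N) + j/B = 1041699/(1815137 + sqrt(1738061)/3) + 13824/244800 = 1041699/(1815137 + sqrt(1738061)/3) + 13824*(1/244800) = 1041699/(1815137 + sqrt(1738061)/3) + 24/425 = 24/425 + 1041699/(1815137 + sqrt(1738061)/3)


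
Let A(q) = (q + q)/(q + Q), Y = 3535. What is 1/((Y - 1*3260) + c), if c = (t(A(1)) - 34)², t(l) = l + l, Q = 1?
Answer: 1/1299 ≈ 0.00076982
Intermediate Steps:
A(q) = 2*q/(1 + q) (A(q) = (q + q)/(q + 1) = (2*q)/(1 + q) = 2*q/(1 + q))
t(l) = 2*l
c = 1024 (c = (2*(2*1/(1 + 1)) - 34)² = (2*(2*1/2) - 34)² = (2*(2*1*(½)) - 34)² = (2*1 - 34)² = (2 - 34)² = (-32)² = 1024)
1/((Y - 1*3260) + c) = 1/((3535 - 1*3260) + 1024) = 1/((3535 - 3260) + 1024) = 1/(275 + 1024) = 1/1299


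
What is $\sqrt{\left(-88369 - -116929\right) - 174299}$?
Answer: $i \sqrt{145739} \approx 381.76 i$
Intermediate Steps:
$\sqrt{\left(-88369 - -116929\right) - 174299} = \sqrt{\left(-88369 + 116929\right) - 174299} = \sqrt{28560 - 174299} = \sqrt{-145739} = i \sqrt{145739}$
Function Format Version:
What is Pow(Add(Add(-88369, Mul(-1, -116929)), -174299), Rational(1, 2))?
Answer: Mul(I, Pow(145739, Rational(1, 2))) ≈ Mul(381.76, I)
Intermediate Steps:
Pow(Add(Add(-88369, Mul(-1, -116929)), -174299), Rational(1, 2)) = Pow(Add(Add(-88369, 116929), -174299), Rational(1, 2)) = Pow(Add(28560, -174299), Rational(1, 2)) = Pow(-145739, Rational(1, 2)) = Mul(I, Pow(145739, Rational(1, 2)))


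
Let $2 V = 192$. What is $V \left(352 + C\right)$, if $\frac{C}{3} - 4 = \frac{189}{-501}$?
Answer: $\frac{5817504}{167} \approx 34835.0$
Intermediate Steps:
$V = 96$ ($V = \frac{1}{2} \cdot 192 = 96$)
$C = \frac{1815}{167}$ ($C = 12 + 3 \frac{189}{-501} = 12 + 3 \cdot 189 \left(- \frac{1}{501}\right) = 12 + 3 \left(- \frac{63}{167}\right) = 12 - \frac{189}{167} = \frac{1815}{167} \approx 10.868$)
$V \left(352 + C\right) = 96 \left(352 + \frac{1815}{167}\right) = 96 \cdot \frac{60599}{167} = \frac{5817504}{167}$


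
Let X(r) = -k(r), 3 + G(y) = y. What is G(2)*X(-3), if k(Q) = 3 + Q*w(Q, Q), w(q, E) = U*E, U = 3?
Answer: 30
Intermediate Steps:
w(q, E) = 3*E
G(y) = -3 + y
k(Q) = 3 + 3*Q² (k(Q) = 3 + Q*(3*Q) = 3 + 3*Q²)
X(r) = -3 - 3*r² (X(r) = -(3 + 3*r²) = -3 - 3*r²)
G(2)*X(-3) = (-3 + 2)*(-3 - 3*(-3)²) = -(-3 - 3*9) = -(-3 - 27) = -1*(-30) = 30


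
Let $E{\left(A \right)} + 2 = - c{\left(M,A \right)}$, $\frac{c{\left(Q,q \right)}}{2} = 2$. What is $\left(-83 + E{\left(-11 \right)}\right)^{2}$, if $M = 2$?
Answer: $7921$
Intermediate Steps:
$c{\left(Q,q \right)} = 4$ ($c{\left(Q,q \right)} = 2 \cdot 2 = 4$)
$E{\left(A \right)} = -6$ ($E{\left(A \right)} = -2 - 4 = -6$)
$\left(-83 + E{\left(-11 \right)}\right)^{2} = \left(-83 - 6\right)^{2} = \left(-89\right)^{2} = 7921$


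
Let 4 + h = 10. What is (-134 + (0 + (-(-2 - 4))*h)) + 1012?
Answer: 914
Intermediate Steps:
h = 6 (h = -4 + 10 = 6)
(-134 + (0 + (-(-2 - 4))*h)) + 1012 = (-134 + (0 - (-2 - 4)*6)) + 1012 = (-134 + (0 - 1*(-6)*6)) + 1012 = (-134 + (0 + 6*6)) + 1012 = (-134 + (0 + 36)) + 1012 = (-134 + 36) + 1012 = -98 + 1012 = 914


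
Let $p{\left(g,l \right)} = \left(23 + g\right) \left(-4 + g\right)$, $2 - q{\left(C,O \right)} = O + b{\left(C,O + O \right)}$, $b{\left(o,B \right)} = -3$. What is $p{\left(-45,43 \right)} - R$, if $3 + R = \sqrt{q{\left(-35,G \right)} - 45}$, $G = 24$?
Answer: $1081 - 8 i \approx 1081.0 - 8.0 i$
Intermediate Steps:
$q{\left(C,O \right)} = 5 - O$ ($q{\left(C,O \right)} = 2 - \left(O - 3\right) = 2 - \left(-3 + O\right) = 5 - O$)
$p{\left(g,l \right)} = \left(-4 + g\right) \left(23 + g\right)$
$R = -3 + 8 i$ ($R = -3 + \sqrt{\left(5 - 24\right) - 45} = -3 + \sqrt{-19 - 45} = -3 + \sqrt{-64} = -3 + 8 i \approx -3.0 + 8.0 i$)
$p{\left(-45,43 \right)} - R = \left(-92 + \left(-45\right)^{2} + 19 \left(-45\right)\right) - \left(-3 + 8 i\right) = \left(-92 + 2025 - 855\right) + \left(3 - 8 i\right) = 1078 + \left(3 - 8 i\right) = 1081 - 8 i$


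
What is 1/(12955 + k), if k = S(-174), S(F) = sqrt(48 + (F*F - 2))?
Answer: 12955/167801703 - sqrt(30322)/167801703 ≈ 7.6166e-5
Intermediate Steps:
S(F) = sqrt(46 + F**2) (S(F) = sqrt(48 + (F**2 - 2)) = sqrt(48 + (-2 + F**2)) = sqrt(46 + F**2))
k = sqrt(30322) (k = sqrt(46 + (-174)**2) = sqrt(46 + 30276) = sqrt(30322) ≈ 174.13)
1/(12955 + k) = 1/(12955 + sqrt(30322))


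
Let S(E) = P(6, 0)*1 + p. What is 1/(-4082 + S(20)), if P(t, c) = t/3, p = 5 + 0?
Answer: -1/4075 ≈ -0.00024540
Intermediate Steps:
p = 5
P(t, c) = t/3 (P(t, c) = t*(⅓) = t/3)
S(E) = 7 (S(E) = ((⅓)*6)*1 + 5 = 2*1 + 5 = 2 + 5 = 7)
1/(-4082 + S(20)) = 1/(-4082 + 7) = 1/(-4075) = -1/4075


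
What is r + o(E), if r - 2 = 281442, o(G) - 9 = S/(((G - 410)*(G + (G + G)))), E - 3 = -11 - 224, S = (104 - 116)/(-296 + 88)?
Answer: 2179878252865/7745088 ≈ 2.8145e+5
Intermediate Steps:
S = 3/52 (S = -12/(-208) = -12*(-1/208) = 3/52 ≈ 0.057692)
E = -232 (E = 3 + (-11 - 224) = 3 - 235 = -232)
o(G) = 9 + 1/(52*G*(-410 + G)) (o(G) = 9 + 3/(52*(((G - 410)*(G + (G + G))))) = 9 + 3/(52*(((-410 + G)*(G + 2*G)))) = 9 + 3/(52*(((-410 + G)*(3*G)))) = 9 + 3/(52*((3*G*(-410 + G)))) = 9 + 3*(1/(3*G*(-410 + G)))/52 = 9 + 1/(52*G*(-410 + G)))
r = 281444 (r = 2 + 281442 = 281444)
r + o(E) = 281444 + (1/52)*(1 - 191880*(-232) + 468*(-232)²)/(-232*(-410 - 232)) = 281444 + (1/52)*(-1/232)*(1 + 44516160 + 468*53824)/(-642) = 281444 + (1/52)*(-1/232)*(-1/642)*(1 + 44516160 + 25189632) = 281444 + (1/52)*(-1/232)*(-1/642)*69705793 = 281444 + 69705793/7745088 = 2179878252865/7745088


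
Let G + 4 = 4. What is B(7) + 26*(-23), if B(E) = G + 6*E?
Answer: -556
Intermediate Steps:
G = 0 (G = -4 + 4 = 0)
B(E) = 6*E (B(E) = 0 + 6*E = 6*E)
B(7) + 26*(-23) = 6*7 + 26*(-23) = 42 - 598 = -556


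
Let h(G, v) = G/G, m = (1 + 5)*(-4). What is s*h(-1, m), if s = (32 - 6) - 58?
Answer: -32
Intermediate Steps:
m = -24 (m = 6*(-4) = -24)
h(G, v) = 1
s = -32 (s = 26 - 58 = -32)
s*h(-1, m) = -32*1 = -32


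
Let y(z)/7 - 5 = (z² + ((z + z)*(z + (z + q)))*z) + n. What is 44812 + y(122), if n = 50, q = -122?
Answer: 25571257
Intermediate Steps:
y(z) = 385 + 7*z² + 14*z²*(-122 + 2*z) (y(z) = 35 + 7*((z² + ((z + z)*(z + (z - 122)))*z) + 50) = 35 + 7*((z² + ((2*z)*(z + (-122 + z)))*z) + 50) = 35 + 7*((z² + ((2*z)*(-122 + 2*z))*z) + 50) = 35 + 7*((z² + (2*z*(-122 + 2*z))*z) + 50) = 35 + 7*((z² + 2*z²*(-122 + 2*z)) + 50) = 35 + 7*(50 + z² + 2*z²*(-122 + 2*z)) = 35 + (350 + 7*z² + 14*z²*(-122 + 2*z)) = 385 + 7*z² + 14*z²*(-122 + 2*z))
44812 + y(122) = 44812 + (385 - 1701*122² + 28*122³) = 44812 + (385 - 1701*14884 + 28*1815848) = 44812 + (385 - 25317684 + 50843744) = 44812 + 25526445 = 25571257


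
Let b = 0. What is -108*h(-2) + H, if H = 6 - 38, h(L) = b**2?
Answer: -32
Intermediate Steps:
h(L) = 0 (h(L) = 0**2 = 0)
H = -32
-108*h(-2) + H = -108*0 - 32 = 0 - 32 = -32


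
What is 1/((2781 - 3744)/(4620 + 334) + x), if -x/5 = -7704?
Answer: 4954/190827117 ≈ 2.5961e-5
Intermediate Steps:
x = 38520 (x = -5*(-7704) = 38520)
1/((2781 - 3744)/(4620 + 334) + x) = 1/((2781 - 3744)/(4620 + 334) + 38520) = 1/(-963/4954 + 38520) = 1/(190827117/4954) = 4954/190827117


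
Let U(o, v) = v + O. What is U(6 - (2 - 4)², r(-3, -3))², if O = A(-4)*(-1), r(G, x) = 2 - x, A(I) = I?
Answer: 81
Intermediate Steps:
O = 4 (O = -4*(-1) = 4)
U(o, v) = 4 + v (U(o, v) = v + 4 = 4 + v)
U(6 - (2 - 4)², r(-3, -3))² = (4 + (2 - 1*(-3)))² = (4 + (2 + 3))² = (4 + 5)² = 9² = 81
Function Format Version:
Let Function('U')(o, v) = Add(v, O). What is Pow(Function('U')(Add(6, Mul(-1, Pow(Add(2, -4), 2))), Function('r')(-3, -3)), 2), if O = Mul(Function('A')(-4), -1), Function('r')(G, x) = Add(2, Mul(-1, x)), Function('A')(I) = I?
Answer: 81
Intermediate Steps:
O = 4 (O = Mul(-4, -1) = 4)
Function('U')(o, v) = Add(4, v) (Function('U')(o, v) = Add(v, 4) = Add(4, v))
Pow(Function('U')(Add(6, Mul(-1, Pow(Add(2, -4), 2))), Function('r')(-3, -3)), 2) = Pow(Add(4, Add(2, Mul(-1, -3))), 2) = Pow(Add(4, Add(2, 3)), 2) = Pow(Add(4, 5), 2) = Pow(9, 2) = 81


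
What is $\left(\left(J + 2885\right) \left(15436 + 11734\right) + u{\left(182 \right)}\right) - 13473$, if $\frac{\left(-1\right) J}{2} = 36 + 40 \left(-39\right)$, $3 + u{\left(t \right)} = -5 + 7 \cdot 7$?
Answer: $161186178$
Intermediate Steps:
$u{\left(t \right)} = 41$ ($u{\left(t \right)} = -3 + \left(-5 + 7 \cdot 7\right) = -3 + \left(-5 + 49\right) = -3 + 44 = 41$)
$J = 3048$ ($J = - 2 \left(36 + 40 \left(-39\right)\right) = - 2 \left(36 - 1560\right) = \left(-2\right) \left(-1524\right) = 3048$)
$\left(\left(J + 2885\right) \left(15436 + 11734\right) + u{\left(182 \right)}\right) - 13473 = \left(\left(3048 + 2885\right) \left(15436 + 11734\right) + 41\right) - 13473 = \left(5933 \cdot 27170 + 41\right) - 13473 = \left(161199610 + 41\right) - 13473 = 161199651 - 13473 = 161186178$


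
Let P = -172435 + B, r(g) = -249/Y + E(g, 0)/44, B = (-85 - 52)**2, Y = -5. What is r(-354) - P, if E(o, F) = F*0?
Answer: 768579/5 ≈ 1.5372e+5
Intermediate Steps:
E(o, F) = 0
B = 18769 (B = (-137)**2 = 18769)
r(g) = 249/5 (r(g) = -249/(-5) + 0/44 = -249*(-1/5) + 0*(1/44) = 249/5 + 0 = 249/5)
P = -153666 (P = -172435 + 18769 = -153666)
r(-354) - P = 249/5 - 1*(-153666) = 249/5 + 153666 = 768579/5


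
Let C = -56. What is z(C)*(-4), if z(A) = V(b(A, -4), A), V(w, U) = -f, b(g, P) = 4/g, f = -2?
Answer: -8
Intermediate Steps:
V(w, U) = 2 (V(w, U) = -1*(-2) = 2)
z(A) = 2
z(C)*(-4) = 2*(-4) = -8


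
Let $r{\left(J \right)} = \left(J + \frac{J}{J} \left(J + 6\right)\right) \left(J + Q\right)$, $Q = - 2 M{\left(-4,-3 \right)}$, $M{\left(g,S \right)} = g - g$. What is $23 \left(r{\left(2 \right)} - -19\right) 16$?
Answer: $14352$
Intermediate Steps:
$M{\left(g,S \right)} = 0$
$Q = 0$ ($Q = \left(-2\right) 0 = 0$)
$r{\left(J \right)} = J \left(6 + 2 J\right)$ ($r{\left(J \right)} = \left(J + \frac{J}{J} \left(J + 6\right)\right) \left(J + 0\right) = \left(J + 1 \left(6 + J\right)\right) J = \left(J + \left(6 + J\right)\right) J = \left(6 + 2 J\right) J = J \left(6 + 2 J\right)$)
$23 \left(r{\left(2 \right)} - -19\right) 16 = 23 \left(2 \cdot 2 \left(3 + 2\right) - -19\right) 16 = 23 \left(2 \cdot 2 \cdot 5 + 19\right) 16 = 23 \left(20 + 19\right) 16 = 23 \cdot 39 \cdot 16 = 897 \cdot 16 = 14352$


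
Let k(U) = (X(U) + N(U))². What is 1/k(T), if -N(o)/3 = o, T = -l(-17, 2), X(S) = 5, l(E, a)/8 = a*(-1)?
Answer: 1/1849 ≈ 0.00054083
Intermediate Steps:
l(E, a) = -8*a (l(E, a) = 8*(a*(-1)) = 8*(-a) = -8*a)
T = 16 (T = -(-8)*2 = -1*(-16) = 16)
N(o) = -3*o
k(U) = (5 - 3*U)²
1/k(T) = 1/((-5 + 3*16)²) = 1/((-5 + 48)²) = 1/(43²) = 1/1849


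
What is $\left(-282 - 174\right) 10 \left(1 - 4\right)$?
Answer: $13680$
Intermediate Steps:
$\left(-282 - 174\right) 10 \left(1 - 4\right) = - 456 \cdot 10 \left(-3\right) = \left(-456\right) \left(-30\right) = 13680$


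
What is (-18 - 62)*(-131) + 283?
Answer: 10763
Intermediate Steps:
(-18 - 62)*(-131) + 283 = -80*(-131) + 283 = 10480 + 283 = 10763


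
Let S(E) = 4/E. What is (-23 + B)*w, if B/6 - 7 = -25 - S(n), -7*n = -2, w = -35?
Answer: 7525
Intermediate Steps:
n = 2/7 (n = -⅐*(-2) = 2/7 ≈ 0.28571)
B = -192 (B = 42 + 6*(-25 - 4/2/7) = 42 + 6*(-25 - 4*7/2) = 42 + 6*(-25 - 1*14) = 42 + 6*(-25 - 14) = 42 + 6*(-39) = 42 - 234 = -192)
(-23 + B)*w = (-23 - 192)*(-35) = -215*(-35) = 7525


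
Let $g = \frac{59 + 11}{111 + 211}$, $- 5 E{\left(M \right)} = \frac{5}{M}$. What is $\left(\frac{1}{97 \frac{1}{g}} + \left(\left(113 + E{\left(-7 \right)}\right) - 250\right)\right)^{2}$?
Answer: $\frac{4567893131169}{243890689} \approx 18729.0$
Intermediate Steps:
$E{\left(M \right)} = - \frac{1}{M}$ ($E{\left(M \right)} = - \frac{5 \frac{1}{M}}{5} = - \frac{1}{M}$)
$g = \frac{5}{23}$ ($g = \frac{70}{322} = 70 \cdot \frac{1}{322} = \frac{5}{23} \approx 0.21739$)
$\left(\frac{1}{97 \frac{1}{g}} + \left(\left(113 + E{\left(-7 \right)}\right) - 250\right)\right)^{2} = \left(\frac{1}{97 \frac{1}{\frac{5}{23}}} + \left(\left(113 - \frac{1}{-7}\right) - 250\right)\right)^{2} = \left(\frac{1}{97 \cdot \frac{23}{5}} + \left(\left(113 - - \frac{1}{7}\right) - 250\right)\right)^{2} = \left(\frac{1}{\frac{2231}{5}} + \left(\left(113 + \frac{1}{7}\right) - 250\right)\right)^{2} = \left(\frac{5}{2231} + \left(\frac{792}{7} - 250\right)\right)^{2} = \left(\frac{5}{2231} - \frac{958}{7}\right)^{2} = \left(- \frac{2137263}{15617}\right)^{2} = \frac{4567893131169}{243890689}$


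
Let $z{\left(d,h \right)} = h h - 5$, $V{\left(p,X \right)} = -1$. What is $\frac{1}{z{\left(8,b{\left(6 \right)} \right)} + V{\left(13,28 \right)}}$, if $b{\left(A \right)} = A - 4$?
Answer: $- \frac{1}{2} \approx -0.5$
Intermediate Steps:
$b{\left(A \right)} = -4 + A$ ($b{\left(A \right)} = A - 4 = -4 + A$)
$z{\left(d,h \right)} = -5 + h^{2}$ ($z{\left(d,h \right)} = h^{2} - 5 = -5 + h^{2}$)
$\frac{1}{z{\left(8,b{\left(6 \right)} \right)} + V{\left(13,28 \right)}} = \frac{1}{\left(-5 + \left(-4 + 6\right)^{2}\right) - 1} = \frac{1}{\left(-5 + 2^{2}\right) - 1} = \frac{1}{\left(-5 + 4\right) - 1} = \frac{1}{-1 - 1} = \frac{1}{-2} = - \frac{1}{2}$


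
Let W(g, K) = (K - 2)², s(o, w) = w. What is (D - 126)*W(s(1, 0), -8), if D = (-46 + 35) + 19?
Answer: -11800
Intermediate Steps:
D = 8 (D = -11 + 19 = 8)
W(g, K) = (-2 + K)²
(D - 126)*W(s(1, 0), -8) = (8 - 126)*(-2 - 8)² = -118*(-10)² = -118*100 = -11800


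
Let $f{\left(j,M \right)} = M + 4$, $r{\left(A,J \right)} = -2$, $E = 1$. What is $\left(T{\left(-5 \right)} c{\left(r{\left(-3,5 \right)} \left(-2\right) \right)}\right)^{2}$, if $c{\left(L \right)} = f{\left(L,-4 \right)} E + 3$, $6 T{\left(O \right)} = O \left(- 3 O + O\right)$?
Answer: $625$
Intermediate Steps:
$T{\left(O \right)} = - \frac{O^{2}}{3}$ ($T{\left(O \right)} = \frac{O \left(- 3 O + O\right)}{6} = \frac{O \left(- 2 O\right)}{6} = \frac{\left(-2\right) O^{2}}{6} = - \frac{O^{2}}{3}$)
$f{\left(j,M \right)} = 4 + M$
$c{\left(L \right)} = 3$ ($c{\left(L \right)} = \left(4 - 4\right) 1 + 3 = 0 \cdot 1 + 3 = 0 + 3 = 3$)
$\left(T{\left(-5 \right)} c{\left(r{\left(-3,5 \right)} \left(-2\right) \right)}\right)^{2} = \left(- \frac{\left(-5\right)^{2}}{3} \cdot 3\right)^{2} = \left(\left(- \frac{1}{3}\right) 25 \cdot 3\right)^{2} = \left(\left(- \frac{25}{3}\right) 3\right)^{2} = \left(-25\right)^{2} = 625$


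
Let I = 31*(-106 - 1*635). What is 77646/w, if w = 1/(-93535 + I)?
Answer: -9046224876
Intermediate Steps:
I = -22971 (I = 31*(-106 - 635) = 31*(-741) = -22971)
w = -1/116506 (w = 1/(-93535 - 22971) = 1/(-116506) = -1/116506 ≈ -8.5832e-6)
77646/w = 77646/(-1/116506) = 77646*(-116506) = -9046224876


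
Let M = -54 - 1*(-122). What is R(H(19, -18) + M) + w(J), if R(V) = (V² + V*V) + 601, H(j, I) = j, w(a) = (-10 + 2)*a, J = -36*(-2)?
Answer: 15163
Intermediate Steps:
J = 72
w(a) = -8*a
M = 68 (M = -54 + 122 = 68)
R(V) = 601 + 2*V² (R(V) = (V² + V²) + 601 = 2*V² + 601 = 601 + 2*V²)
R(H(19, -18) + M) + w(J) = (601 + 2*(19 + 68)²) - 8*72 = (601 + 2*87²) - 576 = (601 + 2*7569) - 576 = (601 + 15138) - 576 = 15739 - 576 = 15163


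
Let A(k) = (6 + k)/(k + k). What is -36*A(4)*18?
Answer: -810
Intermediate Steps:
A(k) = (6 + k)/(2*k) (A(k) = (6 + k)/((2*k)) = (6 + k)*(1/(2*k)) = (6 + k)/(2*k))
-36*A(4)*18 = -18*(6 + 4)/4*18 = -18*10/4*18 = -36*5/4*18 = -45*18 = -810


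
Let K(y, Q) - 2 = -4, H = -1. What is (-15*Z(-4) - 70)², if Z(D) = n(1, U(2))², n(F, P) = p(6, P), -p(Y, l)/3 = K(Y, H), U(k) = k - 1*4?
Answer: 372100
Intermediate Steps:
U(k) = -4 + k (U(k) = k - 4 = -4 + k)
K(y, Q) = -2 (K(y, Q) = 2 - 4 = -2)
p(Y, l) = 6 (p(Y, l) = -3*(-2) = 6)
n(F, P) = 6
Z(D) = 36 (Z(D) = 6² = 36)
(-15*Z(-4) - 70)² = (-15*36 - 70)² = (-540 - 70)² = (-610)² = 372100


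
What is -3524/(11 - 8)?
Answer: -3524/3 ≈ -1174.7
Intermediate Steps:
-3524/(11 - 8) = -3524/3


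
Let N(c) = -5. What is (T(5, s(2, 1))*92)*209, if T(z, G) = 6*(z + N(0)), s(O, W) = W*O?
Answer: 0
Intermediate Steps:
s(O, W) = O*W
T(z, G) = -30 + 6*z (T(z, G) = 6*(z - 5) = 6*(-5 + z) = -30 + 6*z)
(T(5, s(2, 1))*92)*209 = ((-30 + 6*5)*92)*209 = ((-30 + 30)*92)*209 = (0*92)*209 = 0*209 = 0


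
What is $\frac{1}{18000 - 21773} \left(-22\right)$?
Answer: $\frac{2}{343} \approx 0.0058309$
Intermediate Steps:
$\frac{1}{18000 - 21773} \left(-22\right) = \frac{1}{-3773} \left(-22\right) = \left(- \frac{1}{3773}\right) \left(-22\right) = \frac{2}{343}$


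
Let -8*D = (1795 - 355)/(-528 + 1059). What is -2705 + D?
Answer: -159615/59 ≈ -2705.3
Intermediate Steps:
D = -20/59 (D = -(1795 - 355)/(8*(-528 + 1059)) = -180/531 = -⅛*160/59 = -20/59 ≈ -0.33898)
-2705 + D = -2705 - 20/59 = -159615/59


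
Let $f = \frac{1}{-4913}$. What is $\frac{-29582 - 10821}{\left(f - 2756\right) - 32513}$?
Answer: $\frac{18045449}{15752418} \approx 1.1456$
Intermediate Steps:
$f = - \frac{1}{4913} \approx -0.00020354$
$\frac{-29582 - 10821}{\left(f - 2756\right) - 32513} = \frac{-29582 - 10821}{\left(- \frac{1}{4913} - 2756\right) - 32513} = - \frac{40403}{\left(- \frac{1}{4913} - 2756\right) - 32513} = - \frac{40403}{- \frac{13540229}{4913} - 32513} = - \frac{40403}{- \frac{173276598}{4913}} = \left(-40403\right) \left(- \frac{4913}{173276598}\right) = \frac{18045449}{15752418}$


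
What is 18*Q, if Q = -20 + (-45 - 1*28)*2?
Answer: -2988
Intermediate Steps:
Q = -166 (Q = -20 + (-45 - 28)*2 = -20 - 73*2 = -20 - 146 = -166)
18*Q = 18*(-166) = -2988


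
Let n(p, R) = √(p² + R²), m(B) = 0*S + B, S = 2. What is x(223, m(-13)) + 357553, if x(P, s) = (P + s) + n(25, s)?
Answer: 357763 + √794 ≈ 3.5779e+5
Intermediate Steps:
m(B) = B (m(B) = 0*2 + B = 0 + B = B)
n(p, R) = √(R² + p²)
x(P, s) = P + s + √(625 + s²) (x(P, s) = (P + s) + √(s² + 25²) = (P + s) + √(s² + 625) = (P + s) + √(625 + s²) = P + s + √(625 + s²))
x(223, m(-13)) + 357553 = (223 - 13 + √(625 + (-13)²)) + 357553 = (223 - 13 + √(625 + 169)) + 357553 = (223 - 13 + √794) + 357553 = (210 + √794) + 357553 = 357763 + √794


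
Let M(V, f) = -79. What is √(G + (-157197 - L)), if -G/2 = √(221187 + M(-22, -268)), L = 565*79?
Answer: 2*√(-50458 - √55277) ≈ 450.3*I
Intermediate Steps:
L = 44635
G = -4*√55277 (G = -2*√(221187 - 79) = -4*√55277 ≈ -940.44)
√(G + (-157197 - L)) = √(-4*√55277 + (-157197 - 1*44635)) = √(-4*√55277 + (-157197 - 44635)) = √(-4*√55277 - 201832) = √(-201832 - 4*√55277)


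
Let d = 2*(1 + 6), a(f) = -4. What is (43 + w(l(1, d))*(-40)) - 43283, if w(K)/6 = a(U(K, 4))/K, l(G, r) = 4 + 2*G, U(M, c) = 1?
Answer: -43080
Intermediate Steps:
d = 14 (d = 2*7 = 14)
w(K) = -24/K (w(K) = 6*(-4/K) = -24/K)
(43 + w(l(1, d))*(-40)) - 43283 = (43 - 24/(4 + 2*1)*(-40)) - 43283 = (43 - 24/(4 + 2)*(-40)) - 43283 = (43 - 24/6*(-40)) - 43283 = (43 - 24*⅙*(-40)) - 43283 = (43 - 4*(-40)) - 43283 = (43 + 160) - 43283 = 203 - 43283 = -43080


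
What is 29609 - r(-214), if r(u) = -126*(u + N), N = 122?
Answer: 18017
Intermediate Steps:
r(u) = -15372 - 126*u (r(u) = -126*(u + 122) = -126*(122 + u) = -15372 - 126*u)
29609 - r(-214) = 29609 - (-15372 - 126*(-214)) = 29609 - (-15372 + 26964) = 29609 - 1*11592 = 29609 - 11592 = 18017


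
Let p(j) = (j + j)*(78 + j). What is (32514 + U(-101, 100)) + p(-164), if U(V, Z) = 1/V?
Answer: 6132921/101 ≈ 60722.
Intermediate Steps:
p(j) = 2*j*(78 + j) (p(j) = (2*j)*(78 + j) = 2*j*(78 + j))
(32514 + U(-101, 100)) + p(-164) = (32514 + 1/(-101)) + 2*(-164)*(78 - 164) = (32514 - 1/101) + 2*(-164)*(-86) = 3283913/101 + 28208 = 6132921/101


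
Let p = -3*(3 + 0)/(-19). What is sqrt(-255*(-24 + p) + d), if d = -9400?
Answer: I*sqrt(1227685)/19 ≈ 58.316*I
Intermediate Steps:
p = 9/19 (p = -3*3*(-1/19) = -9*(-1/19) = 9/19 ≈ 0.47368)
sqrt(-255*(-24 + p) + d) = sqrt(-255*(-24 + 9/19) - 9400) = sqrt(-255*(-447/19) - 9400) = sqrt(113985/19 - 9400) = sqrt(-64615/19) = I*sqrt(1227685)/19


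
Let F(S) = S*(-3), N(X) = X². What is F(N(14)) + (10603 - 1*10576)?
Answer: -561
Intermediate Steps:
F(S) = -3*S
F(N(14)) + (10603 - 1*10576) = -3*14² + (10603 - 1*10576) = -3*196 + (10603 - 10576) = -588 + 27 = -561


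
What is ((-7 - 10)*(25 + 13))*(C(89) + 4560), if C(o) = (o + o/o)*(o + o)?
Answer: -13294680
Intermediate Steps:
C(o) = 2*o*(1 + o) (C(o) = (o + 1)*(2*o) = (1 + o)*(2*o) = 2*o*(1 + o))
((-7 - 10)*(25 + 13))*(C(89) + 4560) = ((-7 - 10)*(25 + 13))*(2*89*(1 + 89) + 4560) = (-17*38)*(2*89*90 + 4560) = -646*(16020 + 4560) = -646*20580 = -13294680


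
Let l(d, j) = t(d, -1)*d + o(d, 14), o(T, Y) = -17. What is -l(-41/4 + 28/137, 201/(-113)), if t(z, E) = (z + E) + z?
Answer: -29260811/150152 ≈ -194.87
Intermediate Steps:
t(z, E) = E + 2*z (t(z, E) = (E + z) + z = E + 2*z)
l(d, j) = -17 + d*(-1 + 2*d) (l(d, j) = (-1 + 2*d)*d - 17 = d*(-1 + 2*d) - 17 = -17 + d*(-1 + 2*d))
-l(-41/4 + 28/137, 201/(-113)) = -(-17 + (-41/4 + 28/137)*(-1 + 2*(-41/4 + 28/137))) = -(-17 - 5505*(-1 + 2*(-5505/548))/548) = -(-17 - 5505*(-1 - 5505/274)/548) = -(-17 - 5505/548*(-5779/274)) = -(-17 + 31813395/150152) = -1*29260811/150152 = -29260811/150152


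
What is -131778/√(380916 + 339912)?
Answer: -21963*√20023/20023 ≈ -155.21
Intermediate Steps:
-131778/√(380916 + 339912) = -131778*√20023/120138 = -21963*√20023/20023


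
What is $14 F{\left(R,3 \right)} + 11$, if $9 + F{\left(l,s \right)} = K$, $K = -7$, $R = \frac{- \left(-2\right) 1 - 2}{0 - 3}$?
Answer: $-213$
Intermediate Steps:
$R = 0$ ($R = \frac{\left(-1\right) \left(-2\right) - 2}{-3} = \left(2 - 2\right) \left(- \frac{1}{3}\right) = 0 \left(- \frac{1}{3}\right) = 0$)
$F{\left(l,s \right)} = -16$ ($F{\left(l,s \right)} = -9 - 7 = -16$)
$14 F{\left(R,3 \right)} + 11 = 14 \left(-16\right) + 11 = -224 + 11 = -213$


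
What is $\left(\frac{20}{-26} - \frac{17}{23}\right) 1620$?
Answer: $- \frac{730620}{299} \approx -2443.5$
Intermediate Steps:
$\left(\frac{20}{-26} - \frac{17}{23}\right) 1620 = \left(20 \left(- \frac{1}{26}\right) - \frac{17}{23}\right) 1620 = \left(- \frac{10}{13} - \frac{17}{23}\right) 1620 = \left(- \frac{451}{299}\right) 1620 = - \frac{730620}{299}$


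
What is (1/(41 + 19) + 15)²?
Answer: 811801/3600 ≈ 225.50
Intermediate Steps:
(1/(41 + 19) + 15)² = (1/60 + 15)² = (901/60)² = 811801/3600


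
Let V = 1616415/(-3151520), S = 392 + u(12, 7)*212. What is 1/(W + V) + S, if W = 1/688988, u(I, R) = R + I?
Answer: 246016344443412/55684369325 ≈ 4418.0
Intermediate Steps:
u(I, R) = I + R
S = 4420 (S = 392 + (12 + 7)*212 = 392 + 19*212 = 392 + 4028 = 4420)
V = -323283/630304 (V = 1616415*(-1/3151520) = -323283/630304 ≈ -0.51290)
W = 1/688988 ≈ 1.4514e-6
1/(W + V) + S = 1/(1/688988 - 323283/630304) + 4420 = 1/(-55684369325/108567973088) + 4420 = -108567973088/55684369325 + 4420 = 246016344443412/55684369325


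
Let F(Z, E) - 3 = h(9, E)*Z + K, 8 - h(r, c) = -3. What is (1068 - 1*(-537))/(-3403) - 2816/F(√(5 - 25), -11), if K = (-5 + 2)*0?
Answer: (-35310*√5 + 9587663*I)/(3403*(-3*I + 22*√5)) ≈ -3.9496 + 57.031*I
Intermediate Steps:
h(r, c) = 11 (h(r, c) = 8 - 1*(-3) = 8 + 3 = 11)
K = 0 (K = -3*0 = 0)
F(Z, E) = 3 + 11*Z (F(Z, E) = 3 + (11*Z + 0) = 3 + 11*Z)
(1068 - 1*(-537))/(-3403) - 2816/F(√(5 - 25), -11) = (1068 - 1*(-537))/(-3403) - 2816/(3 + 11*√(5 - 25)) = (1068 + 537)*(-1/3403) - 2816/(3 + 11*√(-20)) = 1605*(-1/3403) - 2816/(3 + 11*(2*I*√5)) = -1605/3403 - 2816/(3 + 22*I*√5)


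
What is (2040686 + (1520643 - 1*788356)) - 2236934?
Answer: 536039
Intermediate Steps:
(2040686 + (1520643 - 1*788356)) - 2236934 = (2040686 + (1520643 - 788356)) - 2236934 = (2040686 + 732287) - 2236934 = 2772973 - 2236934 = 536039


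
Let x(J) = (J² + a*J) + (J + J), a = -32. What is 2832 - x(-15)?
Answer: 2157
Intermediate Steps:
x(J) = J² - 30*J (x(J) = (J² - 32*J) + (J + J) = (J² - 32*J) + 2*J = J² - 30*J)
2832 - x(-15) = 2832 - (-15)*(-30 - 15) = 2832 - (-15)*(-45) = 2832 - 1*675 = 2832 - 675 = 2157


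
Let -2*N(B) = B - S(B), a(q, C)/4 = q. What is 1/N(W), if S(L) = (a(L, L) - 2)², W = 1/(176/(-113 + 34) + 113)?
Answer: 153160002/294667267 ≈ 0.51977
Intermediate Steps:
a(q, C) = 4*q
W = 79/8751 (W = 1/(176/(-79) + 113) = 1/(176*(-1/79) + 113) = 1/(-176/79 + 113) = 1/(8751/79) = 79/8751 ≈ 0.0090275)
S(L) = (-2 + 4*L)² (S(L) = (4*L - 2)² = (-2 + 4*L)²)
N(B) = 2*(-1 + 2*B)² - B/2 (N(B) = -(B - 4*(-1 + 2*B)²)/2 = 2*(-1 + 2*B)² - B/2)
1/N(W) = 1/(2*(-1 + 2*(79/8751))² - ½*79/8751) = 1/(2*(-1 + 158/8751)² - 79/17502) = 1/(2*(-8593/8751)² - 79/17502) = 1/(2*(73839649/76580001) - 79/17502) = 1/(147679298/76580001 - 79/17502) = 1/(294667267/153160002) = 153160002/294667267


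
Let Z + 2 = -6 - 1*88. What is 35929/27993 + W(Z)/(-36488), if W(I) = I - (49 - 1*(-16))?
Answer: 42434975/32948664 ≈ 1.2879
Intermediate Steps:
Z = -96 (Z = -2 + (-6 - 1*88) = -2 + (-6 - 88) = -2 - 94 = -96)
W(I) = -65 + I (W(I) = I - (49 + 16) = I - 1*65 = I - 65 = -65 + I)
35929/27993 + W(Z)/(-36488) = 35929/27993 + (-65 - 96)/(-36488) = 35929*(1/27993) - 161*(-1/36488) = 1159/903 + 161/36488 = 42434975/32948664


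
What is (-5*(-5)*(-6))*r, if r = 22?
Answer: -3300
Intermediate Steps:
(-5*(-5)*(-6))*r = (-5*(-5)*(-6))*22 = (25*(-6))*22 = -150*22 = -3300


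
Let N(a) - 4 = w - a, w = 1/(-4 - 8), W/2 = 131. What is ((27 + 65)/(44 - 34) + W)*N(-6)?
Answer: 13447/5 ≈ 2689.4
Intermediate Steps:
W = 262 (W = 2*131 = 262)
w = -1/12 (w = 1/(-12) = -1/12 ≈ -0.083333)
N(a) = 47/12 - a (N(a) = 4 + (-1/12 - a) = 47/12 - a)
((27 + 65)/(44 - 34) + W)*N(-6) = ((27 + 65)/(44 - 34) + 262)*(47/12 - 1*(-6)) = (92/10 + 262)*(47/12 + 6) = (92*(⅒) + 262)*(119/12) = (46/5 + 262)*(119/12) = (1356/5)*(119/12) = 13447/5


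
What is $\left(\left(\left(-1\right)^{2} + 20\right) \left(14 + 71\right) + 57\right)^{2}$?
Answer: $3392964$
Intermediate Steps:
$\left(\left(\left(-1\right)^{2} + 20\right) \left(14 + 71\right) + 57\right)^{2} = \left(\left(1 + 20\right) 85 + 57\right)^{2} = \left(21 \cdot 85 + 57\right)^{2} = \left(1785 + 57\right)^{2} = 1842^{2} = 3392964$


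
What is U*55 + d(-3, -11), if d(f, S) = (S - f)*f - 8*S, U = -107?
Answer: -5773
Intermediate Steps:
d(f, S) = -8*S + f*(S - f) (d(f, S) = f*(S - f) - 8*S = -8*S + f*(S - f))
U*55 + d(-3, -11) = -107*55 + (-1*(-3)**2 - 8*(-11) - 11*(-3)) = -5885 + (-1*9 + 88 + 33) = -5885 + (-9 + 88 + 33) = -5885 + 112 = -5773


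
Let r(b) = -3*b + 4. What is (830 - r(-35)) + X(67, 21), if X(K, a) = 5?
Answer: 726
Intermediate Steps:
r(b) = 4 - 3*b
(830 - r(-35)) + X(67, 21) = (830 - (4 - 3*(-35))) + 5 = (830 - (4 + 105)) + 5 = (830 - 1*109) + 5 = (830 - 109) + 5 = 721 + 5 = 726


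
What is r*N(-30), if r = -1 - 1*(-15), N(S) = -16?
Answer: -224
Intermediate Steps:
r = 14 (r = -1 + 15 = 14)
r*N(-30) = 14*(-16) = -224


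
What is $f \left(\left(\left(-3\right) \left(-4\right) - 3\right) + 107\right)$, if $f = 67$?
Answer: $7772$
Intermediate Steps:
$f \left(\left(\left(-3\right) \left(-4\right) - 3\right) + 107\right) = 67 \left(\left(\left(-3\right) \left(-4\right) - 3\right) + 107\right) = 67 \left(\left(12 - 3\right) + 107\right) = 67 \left(9 + 107\right) = 67 \cdot 116 = 7772$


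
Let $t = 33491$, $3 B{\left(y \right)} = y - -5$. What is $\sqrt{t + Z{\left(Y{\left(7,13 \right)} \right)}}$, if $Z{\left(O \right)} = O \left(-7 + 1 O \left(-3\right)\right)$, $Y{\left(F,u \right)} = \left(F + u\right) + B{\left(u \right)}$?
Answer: $\sqrt{31281} \approx 176.86$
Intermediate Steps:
$B{\left(y \right)} = \frac{5}{3} + \frac{y}{3}$ ($B{\left(y \right)} = \frac{y - -5}{3} = \frac{y + 5}{3} = \frac{5 + y}{3} = \frac{5}{3} + \frac{y}{3}$)
$Y{\left(F,u \right)} = \frac{5}{3} + F + \frac{4 u}{3}$ ($Y{\left(F,u \right)} = \left(F + u\right) + \left(\frac{5}{3} + \frac{u}{3}\right) = \frac{5}{3} + F + \frac{4 u}{3}$)
$Z{\left(O \right)} = O \left(-7 - 3 O\right)$ ($Z{\left(O \right)} = O \left(-7 + O \left(-3\right)\right) = O \left(-7 - 3 O\right)$)
$\sqrt{t + Z{\left(Y{\left(7,13 \right)} \right)}} = \sqrt{33491 - \left(\frac{5}{3} + 7 + \frac{4}{3} \cdot 13\right) \left(7 + 3 \left(\frac{5}{3} + 7 + \frac{4}{3} \cdot 13\right)\right)} = \sqrt{33491 - \left(\frac{5}{3} + 7 + \frac{52}{3}\right) \left(7 + 3 \left(\frac{5}{3} + 7 + \frac{52}{3}\right)\right)} = \sqrt{33491 - 26 \left(7 + 3 \cdot 26\right)} = \sqrt{33491 - 26 \left(7 + 78\right)} = \sqrt{33491 - 26 \cdot 85} = \sqrt{33491 - 2210} = \sqrt{31281}$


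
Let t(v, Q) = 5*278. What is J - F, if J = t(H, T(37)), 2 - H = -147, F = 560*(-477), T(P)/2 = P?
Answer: 268510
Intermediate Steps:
T(P) = 2*P
F = -267120
H = 149 (H = 2 - 1*(-147) = 2 + 147 = 149)
t(v, Q) = 1390
J = 1390
J - F = 1390 - 1*(-267120) = 1390 + 267120 = 268510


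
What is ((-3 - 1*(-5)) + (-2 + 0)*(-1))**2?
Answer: 16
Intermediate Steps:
((-3 - 1*(-5)) + (-2 + 0)*(-1))**2 = ((-3 + 5) - 2*(-1))**2 = (2 + 2)**2 = 4**2 = 16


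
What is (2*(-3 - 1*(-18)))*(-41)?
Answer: -1230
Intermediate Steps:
(2*(-3 - 1*(-18)))*(-41) = (2*(-3 + 18))*(-41) = (2*15)*(-41) = 30*(-41) = -1230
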